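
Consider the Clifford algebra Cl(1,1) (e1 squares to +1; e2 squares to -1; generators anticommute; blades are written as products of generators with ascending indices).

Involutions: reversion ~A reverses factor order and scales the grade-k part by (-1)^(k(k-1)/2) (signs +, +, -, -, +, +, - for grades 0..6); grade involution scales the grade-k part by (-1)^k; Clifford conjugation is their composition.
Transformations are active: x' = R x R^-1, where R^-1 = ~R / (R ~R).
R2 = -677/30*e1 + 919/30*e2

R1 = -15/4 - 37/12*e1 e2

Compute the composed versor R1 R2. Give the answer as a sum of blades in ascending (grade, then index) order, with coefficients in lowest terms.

Distribute over the terms of R1 (each basis-blade product reordered to ascending indices, repeated generators contracted through their squares):
(-15/4) R2 = 677/8*e1 - 919/8*e2
(-37/12*e1 e2) R2 = 34003/360*e1 - 25049/360*e2
Summing the partial products and collecting blades:
Answer: 16117/90*e1 - 16601/90*e2


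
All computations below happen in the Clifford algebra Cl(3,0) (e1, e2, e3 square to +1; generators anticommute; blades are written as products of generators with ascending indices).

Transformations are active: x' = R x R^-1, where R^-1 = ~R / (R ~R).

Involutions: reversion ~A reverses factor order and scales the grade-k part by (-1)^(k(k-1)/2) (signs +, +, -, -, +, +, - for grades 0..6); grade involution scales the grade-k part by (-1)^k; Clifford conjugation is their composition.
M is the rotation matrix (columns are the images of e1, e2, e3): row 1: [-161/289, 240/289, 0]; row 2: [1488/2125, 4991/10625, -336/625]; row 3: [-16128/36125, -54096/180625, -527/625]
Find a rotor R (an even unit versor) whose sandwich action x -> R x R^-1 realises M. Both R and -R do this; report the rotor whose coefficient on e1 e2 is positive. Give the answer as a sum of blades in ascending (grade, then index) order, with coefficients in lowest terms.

Method: write R = a + b12*e1 e2 + b13*e1 e3 + b23*e2 e3 with a^2 + b12^2 + b13^2 + b23^2 = 1 (so R^-1 = ~R). Expanding the columns R e_j ~R gives tr M = 4a^2 - 1 and, from the antisymmetric part, M21 - M12 = -4a*b12, M13 - M31 = 4a*b13, M32 - M23 = -4a*b23.
Here tr M = -168081/180625, so a^2 = (1 + tr M)/4 = 3136/180625 and a = ±56/425. Taking a = 56/425: M21 - M12 = -4704/36125, M13 - M31 = 16128/36125, M32 - M23 = 43008/180625, giving b12 = 21/85, b13 = 72/85, b23 = -192/425, i.e. R = 56/425 + 21/85*e1 e2 + 72/85*e1 e3 - 192/425*e2 e3.
Its e1 e2 coefficient is already positive.
Answer: 56/425 + 21/85*e1 e2 + 72/85*e1 e3 - 192/425*e2 e3. Note: both R and -R realise this M (trace -168081/180625); the covering map identifies them, and the e1 e2-coefficient sign is the tie-breaker.


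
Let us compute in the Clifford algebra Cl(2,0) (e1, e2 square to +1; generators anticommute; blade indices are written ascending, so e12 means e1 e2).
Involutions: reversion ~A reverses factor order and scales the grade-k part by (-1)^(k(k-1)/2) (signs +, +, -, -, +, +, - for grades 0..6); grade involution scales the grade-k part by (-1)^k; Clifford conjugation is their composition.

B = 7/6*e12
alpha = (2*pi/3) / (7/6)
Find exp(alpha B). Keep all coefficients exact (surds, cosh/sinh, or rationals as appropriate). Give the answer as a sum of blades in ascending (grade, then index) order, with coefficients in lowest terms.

B^2 = (7/6)^2*(e12)^2 = 49/36*(-1) = -49/36 (a basis 2-blade squares to minus the product of its generators' squares).
B^2 = -49/36 — a negative square means the series sums to a rotation: l = 7/6, alpha*l = 2*pi/3, so exp(alpha B) = cos(2*pi/3) + (sin(2*pi/3)/(7/6))*B = -1/2 + (3*sqrt(3)/7)*B.
Answer: -1/2 + sqrt(3)/2*e12


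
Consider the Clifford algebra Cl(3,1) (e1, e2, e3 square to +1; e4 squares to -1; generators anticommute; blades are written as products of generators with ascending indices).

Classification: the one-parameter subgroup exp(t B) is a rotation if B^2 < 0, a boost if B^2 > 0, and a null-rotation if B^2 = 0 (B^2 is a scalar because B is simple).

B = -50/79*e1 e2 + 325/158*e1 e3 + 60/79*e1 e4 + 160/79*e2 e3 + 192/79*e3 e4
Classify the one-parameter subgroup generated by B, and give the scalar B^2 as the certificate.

B^2 term by term: the squares give (-50/79)^2*(e1 e2)^2 + (325/158)^2*(e1 e3)^2 + (60/79)^2*(e1 e4)^2 + (160/79)^2*(e2 e3)^2 + (192/79)^2*(e3 e4)^2 = 2500/6241*(-1) + 105625/24964*(-1) + 3600/6241*(+1) + 25600/6241*(-1) + 36864/6241*(+1) = -9/4 (each basis 2-blade squares to minus the product of its generators' squares); cross terms between blades sharing an index anticommute and cancel; the commuting (index-disjoint) pairs give grade-4 terms 2*c*c'*(blade product), which cancel blade by blade — e1 e2 e3 e4: -19200/6241 + 19200/6241 = 0 — confirming B is simple. So B^2 = -9/4.
Answer: rotation, certificate B^2 = -9/4. The scalar -9/4 is the complete invariant here: its sign names the subgroup type.


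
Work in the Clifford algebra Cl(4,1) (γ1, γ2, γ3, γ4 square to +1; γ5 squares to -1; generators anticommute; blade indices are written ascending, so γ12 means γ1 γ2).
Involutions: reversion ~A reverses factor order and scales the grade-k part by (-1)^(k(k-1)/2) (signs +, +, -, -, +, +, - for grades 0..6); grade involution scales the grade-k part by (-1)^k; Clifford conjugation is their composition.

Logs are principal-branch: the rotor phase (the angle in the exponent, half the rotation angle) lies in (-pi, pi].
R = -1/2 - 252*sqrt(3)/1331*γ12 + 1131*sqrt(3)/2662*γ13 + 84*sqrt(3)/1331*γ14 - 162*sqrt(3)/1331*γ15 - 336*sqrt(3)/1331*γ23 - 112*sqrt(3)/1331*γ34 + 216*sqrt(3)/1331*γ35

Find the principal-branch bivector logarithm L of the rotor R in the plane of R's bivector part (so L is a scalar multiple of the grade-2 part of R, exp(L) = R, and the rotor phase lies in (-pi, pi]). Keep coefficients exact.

The scalar part of R is -1/2, which fixes the principal-branch rotor phase; the unit plane is then the bivector part divided by the sine of that phase, and L is that plane scaled by the phase.
Concretely: cos(phase) = -1/2 gives phase = ±2*pi/3, and since phase/sin(phase) is even the sign is immaterial: L = (phase/sin(phase)) * <R>_2 = (4*sqrt(3)*pi/9) * <R>_2.
Answer: -336*pi/1331*γ12 + 754*pi/1331*γ13 + 112*pi/1331*γ14 - 216*pi/1331*γ15 - 448*pi/1331*γ23 - 448*pi/3993*γ34 + 288*pi/1331*γ35


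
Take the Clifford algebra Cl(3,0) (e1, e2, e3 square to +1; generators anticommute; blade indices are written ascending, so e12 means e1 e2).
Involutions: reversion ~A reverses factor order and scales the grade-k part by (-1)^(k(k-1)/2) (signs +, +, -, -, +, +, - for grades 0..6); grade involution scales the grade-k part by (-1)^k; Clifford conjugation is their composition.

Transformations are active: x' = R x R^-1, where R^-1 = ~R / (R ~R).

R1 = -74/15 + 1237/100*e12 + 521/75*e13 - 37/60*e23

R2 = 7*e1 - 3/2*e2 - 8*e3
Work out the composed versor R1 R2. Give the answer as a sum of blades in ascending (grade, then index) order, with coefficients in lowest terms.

Distribute over the terms of R2 (each basis-blade product reordered to ascending indices, repeated generators contracted through their squares):
R1 (7*e1) = -518/15*e1 - 8659/100*e2 - 3647/75*e3 - 259/60*e123
R1 (-3/2*e2) = -3711/200*e1 + 37/5*e2 - 37/40*e3 + 521/50*e123
R1 (-8*e3) = -4168/75*e1 + 74/15*e2 + 592/15*e3 - 2474/25*e123
Summing the partial products and collecting blades:
Answer: -65197/600*e1 - 22277/300*e2 - 2017/200*e3 - 27857/300*e123


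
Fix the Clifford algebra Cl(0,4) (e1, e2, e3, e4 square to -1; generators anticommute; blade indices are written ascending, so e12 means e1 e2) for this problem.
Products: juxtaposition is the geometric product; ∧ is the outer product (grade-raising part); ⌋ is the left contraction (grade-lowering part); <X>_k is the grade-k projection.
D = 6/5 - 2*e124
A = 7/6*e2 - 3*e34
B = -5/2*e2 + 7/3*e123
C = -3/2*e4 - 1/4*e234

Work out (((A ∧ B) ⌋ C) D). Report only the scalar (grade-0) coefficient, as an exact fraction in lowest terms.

step 1: 15/2*e234
step 2: -15/8
step 3: -9/4 + 15/4*e124
Answer: -9/4


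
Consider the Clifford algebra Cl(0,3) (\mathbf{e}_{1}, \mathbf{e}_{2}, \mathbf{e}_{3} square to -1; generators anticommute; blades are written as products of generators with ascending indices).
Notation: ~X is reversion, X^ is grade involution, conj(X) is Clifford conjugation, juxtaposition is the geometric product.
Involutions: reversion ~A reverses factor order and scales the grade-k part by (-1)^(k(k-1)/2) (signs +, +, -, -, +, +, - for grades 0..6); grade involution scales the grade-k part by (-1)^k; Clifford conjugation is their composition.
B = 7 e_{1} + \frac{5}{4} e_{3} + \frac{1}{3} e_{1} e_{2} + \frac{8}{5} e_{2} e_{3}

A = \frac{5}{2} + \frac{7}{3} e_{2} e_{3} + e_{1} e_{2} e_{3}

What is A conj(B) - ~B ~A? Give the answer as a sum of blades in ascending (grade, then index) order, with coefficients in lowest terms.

first term: \frac{56}{15} - \frac{159}{10} e_{1} + \frac{35}{12} e_{2} - \frac{67}{24} e_{3} + \frac{5}{12} e_{1} e_{2} - \frac{7}{9} e_{1} e_{3} + 3 e_{2} e_{3} - \frac{49}{3} e_{1} e_{2} e_{3}
second term: -\frac{56}{15} + \frac{159}{10} e_{1} - \frac{35}{12} e_{2} + \frac{67}{24} e_{3} + \frac{5}{12} e_{1} e_{2} - \frac{7}{9} e_{1} e_{3} + 3 e_{2} e_{3} - \frac{49}{3} e_{1} e_{2} e_{3}
Answer: \frac{112}{15} - \frac{159}{5} e_{1} + \frac{35}{6} e_{2} - \frac{67}{12} e_{3}


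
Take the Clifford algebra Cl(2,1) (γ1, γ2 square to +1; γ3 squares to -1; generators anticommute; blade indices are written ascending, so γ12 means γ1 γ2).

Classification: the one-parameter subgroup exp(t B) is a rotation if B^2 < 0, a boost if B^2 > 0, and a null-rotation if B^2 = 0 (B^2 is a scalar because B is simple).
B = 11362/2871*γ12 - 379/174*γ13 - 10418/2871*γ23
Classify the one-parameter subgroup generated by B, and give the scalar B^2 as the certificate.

B^2 term by term: the squares give (11362/2871)^2*(γ12)^2 + (-379/174)^2*(γ13)^2 + (-10418/2871)^2*(γ23)^2 = 129095044/8242641*(-1) + 143641/30276*(+1) + 108534724/8242641*(+1) = 9/4 (each basis 2-blade squares to minus the product of its generators' squares); cross terms between blades sharing an index anticommute and cancel. So B^2 = 9/4.
Answer: boost, certificate B^2 = 9/4. Certificate logic: 9/4 is a conjugation-invariant scalar, so its sign fixes rotation versus boost versus null-rotation outright.


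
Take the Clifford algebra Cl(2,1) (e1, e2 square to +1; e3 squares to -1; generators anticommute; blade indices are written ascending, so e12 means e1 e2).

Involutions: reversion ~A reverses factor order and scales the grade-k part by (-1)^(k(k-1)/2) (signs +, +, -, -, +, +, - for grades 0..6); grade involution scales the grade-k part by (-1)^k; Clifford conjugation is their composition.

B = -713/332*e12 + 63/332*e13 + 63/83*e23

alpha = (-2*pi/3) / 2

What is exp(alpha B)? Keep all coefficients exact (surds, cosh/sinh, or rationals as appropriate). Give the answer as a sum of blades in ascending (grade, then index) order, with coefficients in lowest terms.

B^2 term by term: the squares give (-713/332)^2*(e12)^2 + (63/332)^2*(e13)^2 + (63/83)^2*(e23)^2 = 508369/110224*(-1) + 3969/110224*(+1) + 3969/6889*(+1) = -4 (each basis 2-blade squares to minus the product of its generators' squares); cross terms between blades sharing an index anticommute and cancel. So B^2 = -4.
B^2 = -4 — the negative square puts this in the circular regime; l = 2, alpha*l = -2*pi/3, so exp(alpha B) = cos(-2*pi/3) + (sin(-2*pi/3)/2)*B = -1/2 + (-sqrt(3)/4)*B.
Answer: -1/2 + 713*sqrt(3)/1328*e12 - 63*sqrt(3)/1328*e13 - 63*sqrt(3)/332*e23


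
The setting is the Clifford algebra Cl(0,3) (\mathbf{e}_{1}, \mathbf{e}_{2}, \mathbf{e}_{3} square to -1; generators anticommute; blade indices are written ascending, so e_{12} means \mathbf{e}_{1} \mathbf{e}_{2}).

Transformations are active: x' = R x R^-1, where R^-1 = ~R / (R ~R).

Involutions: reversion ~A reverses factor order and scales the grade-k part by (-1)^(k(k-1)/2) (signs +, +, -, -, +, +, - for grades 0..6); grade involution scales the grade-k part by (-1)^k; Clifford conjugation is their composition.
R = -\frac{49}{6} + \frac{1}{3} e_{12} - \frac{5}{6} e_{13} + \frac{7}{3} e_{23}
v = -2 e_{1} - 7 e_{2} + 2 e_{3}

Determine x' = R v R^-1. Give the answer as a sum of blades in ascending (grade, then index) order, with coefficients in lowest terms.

~R = -\frac{49}{6} - \frac{1}{3} e_{12} + \frac{5}{6} e_{13} - \frac{7}{3} e_{23}, and R ~R = \frac{1313}{18}, so R^-1 = ~R / (\frac{1313}{18}).
R v = \frac{61}{3} e_{1} + \frac{311}{6} e_{2} - 31 e_{3} - \frac{59}{6} e_{123}
Answer: -\frac{4178}{1313} e_{1} - \frac{6343}{1313} e_{2} + \frac{490}{101} e_{3}


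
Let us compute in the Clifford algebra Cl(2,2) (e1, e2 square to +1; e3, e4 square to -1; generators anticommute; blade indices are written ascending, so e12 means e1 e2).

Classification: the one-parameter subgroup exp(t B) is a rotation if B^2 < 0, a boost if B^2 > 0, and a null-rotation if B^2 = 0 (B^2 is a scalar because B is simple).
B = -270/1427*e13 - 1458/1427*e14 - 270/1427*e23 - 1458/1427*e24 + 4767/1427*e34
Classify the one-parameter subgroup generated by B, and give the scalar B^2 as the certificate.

B^2 term by term: the squares give (-270/1427)^2*(e13)^2 + (-1458/1427)^2*(e14)^2 + (-270/1427)^2*(e23)^2 + (-1458/1427)^2*(e24)^2 + (4767/1427)^2*(e34)^2 = 72900/2036329*(+1) + 2125764/2036329*(+1) + 72900/2036329*(+1) + 2125764/2036329*(+1) + 22724289/2036329*(-1) = -9 (each basis 2-blade squares to minus the product of its generators' squares); cross terms between blades sharing an index anticommute and cancel; the commuting (index-disjoint) pairs give grade-4 terms 2*c*c'*(blade product), which cancel blade by blade — e1234: -787320/2036329 + 787320/2036329 = 0 — confirming B is simple. So B^2 = -9.
Answer: rotation, certificate B^2 = -9. Certificate logic: -9 is a conjugation-invariant scalar, so its sign fixes rotation versus boost versus null-rotation outright.


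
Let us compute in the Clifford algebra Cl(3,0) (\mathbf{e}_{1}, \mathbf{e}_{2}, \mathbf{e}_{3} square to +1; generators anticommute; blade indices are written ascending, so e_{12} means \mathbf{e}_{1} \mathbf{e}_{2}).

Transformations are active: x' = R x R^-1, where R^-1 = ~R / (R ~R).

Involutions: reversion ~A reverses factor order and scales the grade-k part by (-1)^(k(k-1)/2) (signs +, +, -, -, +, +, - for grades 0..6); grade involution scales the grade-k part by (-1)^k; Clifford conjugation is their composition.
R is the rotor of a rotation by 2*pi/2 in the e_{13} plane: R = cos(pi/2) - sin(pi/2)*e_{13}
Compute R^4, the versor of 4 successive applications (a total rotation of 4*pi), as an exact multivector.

Because a rotor carries half the rotation angle, composing 4 copies of this e_{13}-plane rotor multiplies the phase: 4*(pi/2) = 2 \pi, hence R^4 = cos(2 \pi) - sin(2 \pi)*e_{13}.
cos(2 \pi) = 1 and sin(2 \pi) = 0, so R^4 = 1. The total rotation 4*pi is 2 full turns, so every vector returns to itself, yet the rotor is +1, back on the identity sheet (an even number of 2*pi turns).
Answer: 1


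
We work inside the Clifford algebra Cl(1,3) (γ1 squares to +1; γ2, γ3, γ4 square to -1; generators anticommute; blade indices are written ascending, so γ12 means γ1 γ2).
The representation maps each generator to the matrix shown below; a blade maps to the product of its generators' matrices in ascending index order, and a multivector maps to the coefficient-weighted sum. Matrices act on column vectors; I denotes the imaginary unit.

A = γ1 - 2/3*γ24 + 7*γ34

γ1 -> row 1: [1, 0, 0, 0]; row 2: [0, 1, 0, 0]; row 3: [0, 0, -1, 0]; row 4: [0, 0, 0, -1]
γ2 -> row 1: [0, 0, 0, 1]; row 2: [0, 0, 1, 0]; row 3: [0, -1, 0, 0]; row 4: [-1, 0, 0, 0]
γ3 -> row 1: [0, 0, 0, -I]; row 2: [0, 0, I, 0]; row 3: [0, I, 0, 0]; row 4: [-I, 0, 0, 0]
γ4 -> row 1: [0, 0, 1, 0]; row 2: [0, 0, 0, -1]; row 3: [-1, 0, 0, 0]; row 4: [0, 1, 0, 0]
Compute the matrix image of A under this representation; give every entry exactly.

Bivector images (products of the table entries): rho(γ24) = rho(γ2)rho(γ4) = row 1: [0, 1, 0, 0]; row 2: [-1, 0, 0, 0]; row 3: [0, 0, 0, 1]; row 4: [0, 0, -1, 0]; rho(γ34) = rho(γ3)rho(γ4) = row 1: [0, -I, 0, 0]; row 2: [-I, 0, 0, 0]; row 3: [0, 0, 0, -I]; row 4: [0, 0, -I, 0].
M = (1)*rho(γ1) + (-2/3)*rho(γ24) + (7)*rho(γ34), summed entrywise:
Answer: row 1: [1, -2/3 - 7*I, 0, 0]; row 2: [2/3 - 7*I, 1, 0, 0]; row 3: [0, 0, -1, -2/3 - 7*I]; row 4: [0, 0, 2/3 - 7*I, -1]


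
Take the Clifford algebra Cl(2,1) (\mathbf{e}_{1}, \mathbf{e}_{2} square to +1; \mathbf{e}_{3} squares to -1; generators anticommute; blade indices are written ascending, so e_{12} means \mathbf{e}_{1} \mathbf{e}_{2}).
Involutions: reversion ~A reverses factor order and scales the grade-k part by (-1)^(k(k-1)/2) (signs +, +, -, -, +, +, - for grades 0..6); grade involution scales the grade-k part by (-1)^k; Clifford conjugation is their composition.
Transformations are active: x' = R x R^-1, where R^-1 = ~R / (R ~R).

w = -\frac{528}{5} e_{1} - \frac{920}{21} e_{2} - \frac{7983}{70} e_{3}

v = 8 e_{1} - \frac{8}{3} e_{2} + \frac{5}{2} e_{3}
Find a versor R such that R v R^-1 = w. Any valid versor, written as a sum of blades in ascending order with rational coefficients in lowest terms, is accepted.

Key observation: q(v) = q(w) = \frac{2335}{36} (sandwiches preserve the norm), so R = v + w = -\frac{488}{5} e_{1} - \frac{976}{21} e_{2} - \frac{3904}{35} e_{3} works whenever it is invertible — the component of v along it is kept and (v - w)/2 reverses, sending v to w.
Answer: -\frac{488}{5} e_{1} - \frac{976}{21} e_{2} - \frac{3904}{35} e_{3}


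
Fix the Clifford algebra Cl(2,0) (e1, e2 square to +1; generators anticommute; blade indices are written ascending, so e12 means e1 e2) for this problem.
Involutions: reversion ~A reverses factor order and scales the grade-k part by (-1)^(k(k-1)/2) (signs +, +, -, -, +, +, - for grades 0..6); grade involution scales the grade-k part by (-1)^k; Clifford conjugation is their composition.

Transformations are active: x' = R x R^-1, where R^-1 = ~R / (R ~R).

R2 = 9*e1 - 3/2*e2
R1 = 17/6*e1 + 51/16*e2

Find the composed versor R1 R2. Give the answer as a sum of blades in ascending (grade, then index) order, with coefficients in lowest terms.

Distribute over the terms of R1 (each basis-blade product reordered to ascending indices, repeated generators contracted through their squares):
(17/6*e1) R2 = 51/2 - 17/4*e12
(51/16*e2) R2 = -153/32 - 459/16*e12
Summing the partial products and collecting blades:
Answer: 663/32 - 527/16*e12


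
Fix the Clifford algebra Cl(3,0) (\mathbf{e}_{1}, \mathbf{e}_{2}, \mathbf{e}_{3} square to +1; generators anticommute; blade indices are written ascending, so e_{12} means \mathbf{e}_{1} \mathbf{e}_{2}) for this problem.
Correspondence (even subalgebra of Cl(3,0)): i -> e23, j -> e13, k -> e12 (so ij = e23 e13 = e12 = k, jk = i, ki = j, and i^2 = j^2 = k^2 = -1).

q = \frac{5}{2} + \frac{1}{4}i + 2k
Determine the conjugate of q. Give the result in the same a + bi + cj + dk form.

In blades: q = \frac{5}{2} + 2 e_{12} + \frac{1}{4} e_{23}.
Quaternion conjugation is reversion on the even subalgebra: the scalar is fixed and every grade-2 blade flips sign, giving \frac{5}{2} - 2 e_{12} - \frac{1}{4} e_{23}; translating back:
Answer: \frac{5}{2} - \frac{1}{4}i - 2k


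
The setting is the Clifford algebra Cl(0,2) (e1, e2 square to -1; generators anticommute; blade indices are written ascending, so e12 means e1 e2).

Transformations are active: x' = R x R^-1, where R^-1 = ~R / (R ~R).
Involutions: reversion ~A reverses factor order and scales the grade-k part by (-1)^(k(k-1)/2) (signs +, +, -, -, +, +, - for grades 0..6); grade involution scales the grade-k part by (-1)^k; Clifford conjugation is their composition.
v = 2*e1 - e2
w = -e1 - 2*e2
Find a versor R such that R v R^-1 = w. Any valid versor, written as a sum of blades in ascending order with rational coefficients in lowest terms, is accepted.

The midline construction: v and w both square to -5, so reflecting in their sum e1 - 3*e2 exchanges them.
Answer: e1 - 3*e2


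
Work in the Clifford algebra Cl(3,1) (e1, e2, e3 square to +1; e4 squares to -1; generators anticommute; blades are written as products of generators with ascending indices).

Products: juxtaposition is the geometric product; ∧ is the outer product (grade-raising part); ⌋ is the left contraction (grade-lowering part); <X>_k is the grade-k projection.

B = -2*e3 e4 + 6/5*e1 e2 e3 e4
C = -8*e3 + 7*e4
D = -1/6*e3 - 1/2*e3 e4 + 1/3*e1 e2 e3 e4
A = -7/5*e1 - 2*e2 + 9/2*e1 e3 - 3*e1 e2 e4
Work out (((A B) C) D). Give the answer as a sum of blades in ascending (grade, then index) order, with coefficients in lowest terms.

step 1: 18/5*e3 - 9*e1 e4 + 27/5*e2 e4 + 6*e1 e2 e3 + 26/5*e1 e3 e4 + 58/25*e2 e3 e4
step 2: -144/5 + 63*e1 - 189/5*e2 - 48*e1 e2 - 182/5*e1 e3 + 208/5*e1 e4 - 406/25*e2 e3 + 464/25*e2 e4 + 126/5*e3 e4 - 72*e1 e3 e4 + 216/5*e2 e3 e4 + 42*e1 e2 e3 e4
step 3: -133/5 + 83/3*e1 - 3217/75*e2 + 24/5*e3 + 21/5*e4 - 63/5*e1 e2 - 5623/150*e1 e3 + 871/75*e1 e4 + 1633/150*e2 e3 + 239/75*e2 e4 + 152/5*e3 e4 + 8*e1 e2 e3 + 7*e1 e2 e4 - 359/30*e1 e3 e4 + 6449/150*e2 e3 e4 + 72/5*e1 e2 e3 e4
Answer: -133/5 + 83/3*e1 - 3217/75*e2 + 24/5*e3 + 21/5*e4 - 63/5*e1 e2 - 5623/150*e1 e3 + 871/75*e1 e4 + 1633/150*e2 e3 + 239/75*e2 e4 + 152/5*e3 e4 + 8*e1 e2 e3 + 7*e1 e2 e4 - 359/30*e1 e3 e4 + 6449/150*e2 e3 e4 + 72/5*e1 e2 e3 e4


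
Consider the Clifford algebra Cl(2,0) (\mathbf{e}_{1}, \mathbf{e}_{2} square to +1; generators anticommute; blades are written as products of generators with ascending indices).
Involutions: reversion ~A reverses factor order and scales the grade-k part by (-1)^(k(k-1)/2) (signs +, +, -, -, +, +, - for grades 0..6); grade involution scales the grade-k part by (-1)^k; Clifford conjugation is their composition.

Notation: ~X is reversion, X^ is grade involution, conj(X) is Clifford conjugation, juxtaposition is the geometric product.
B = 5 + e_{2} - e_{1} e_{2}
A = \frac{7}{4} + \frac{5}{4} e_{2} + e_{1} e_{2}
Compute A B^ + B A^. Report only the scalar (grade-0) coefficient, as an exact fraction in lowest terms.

first term: \frac{17}{2} + \frac{1}{4} e_{1} + \frac{9}{2} e_{2} + \frac{13}{4} e_{1} e_{2}
second term: \frac{17}{2} + \frac{1}{4} e_{1} - \frac{9}{2} e_{2} + \frac{13}{4} e_{1} e_{2}
Answer: 17


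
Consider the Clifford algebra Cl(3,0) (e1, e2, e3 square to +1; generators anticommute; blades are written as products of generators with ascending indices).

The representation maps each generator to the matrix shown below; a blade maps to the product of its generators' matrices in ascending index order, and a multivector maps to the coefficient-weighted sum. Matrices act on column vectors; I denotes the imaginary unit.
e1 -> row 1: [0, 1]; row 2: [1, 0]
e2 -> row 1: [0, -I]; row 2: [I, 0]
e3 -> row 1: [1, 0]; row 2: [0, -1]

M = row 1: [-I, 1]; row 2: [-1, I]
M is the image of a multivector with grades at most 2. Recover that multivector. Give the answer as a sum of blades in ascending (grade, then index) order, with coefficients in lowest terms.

Method: 1, rho(e1), rho(e2), rho(e3) form a trace-orthogonal basis of the 2x2 complex matrices (tr(X Y) = 2 if X = Y, else 0), so M = m0*1 + m1*rho(e1) + m2*rho(e2) + m3*rho(e3) with m0 = tr(M)/2 = 0, m1 = tr(M rho(e1))/2 = 0, m2 = tr(M rho(e2))/2 = I, m3 = tr(M rho(e3))/2 = -I.
Multiplying table entries, the bivector images are rho(e1 e2) = I*rho(e3), rho(e1 e3) = -I*rho(e2), rho(e2 e3) = I*rho(e1); with real blade coefficients the real parts of m0..m3 are the coefficients of 1, e1, e2, e3 and the imaginary parts give the bivectors (e2 e3: Im m1, e1 e3: -Im m2, e1 e2: Im m3).
Answer: -e1 e2 - e1 e3


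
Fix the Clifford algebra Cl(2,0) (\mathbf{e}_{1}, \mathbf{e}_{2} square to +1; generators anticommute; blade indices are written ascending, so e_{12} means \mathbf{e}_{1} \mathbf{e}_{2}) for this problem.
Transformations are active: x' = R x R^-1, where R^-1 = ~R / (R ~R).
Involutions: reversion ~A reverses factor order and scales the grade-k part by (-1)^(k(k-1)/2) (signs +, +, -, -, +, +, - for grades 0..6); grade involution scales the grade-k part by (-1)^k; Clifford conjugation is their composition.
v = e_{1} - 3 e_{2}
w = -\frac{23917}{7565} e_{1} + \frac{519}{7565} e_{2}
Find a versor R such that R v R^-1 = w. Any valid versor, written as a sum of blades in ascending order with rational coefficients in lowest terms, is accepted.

R = v + w = -\frac{16352}{7565} e_{1} - \frac{22176}{7565} e_{2} works: the equal norms (10) guarantee its sandwich swaps v into w.
Answer: -\frac{16352}{7565} e_{1} - \frac{22176}{7565} e_{2}


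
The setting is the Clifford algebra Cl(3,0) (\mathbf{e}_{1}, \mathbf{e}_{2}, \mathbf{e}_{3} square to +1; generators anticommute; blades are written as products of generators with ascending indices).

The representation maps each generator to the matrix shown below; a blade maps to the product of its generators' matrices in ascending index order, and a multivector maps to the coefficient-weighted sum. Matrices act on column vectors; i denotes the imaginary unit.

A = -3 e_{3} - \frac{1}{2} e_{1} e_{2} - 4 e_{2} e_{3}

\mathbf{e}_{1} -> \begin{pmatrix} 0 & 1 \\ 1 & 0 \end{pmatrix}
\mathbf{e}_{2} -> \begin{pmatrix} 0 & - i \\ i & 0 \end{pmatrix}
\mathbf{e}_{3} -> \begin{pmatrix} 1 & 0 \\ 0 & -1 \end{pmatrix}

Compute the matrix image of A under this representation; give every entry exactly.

Bivector images (products of the table entries): rho(e_{1} e_{2}) = rho(\mathbf{e}_{1})rho(\mathbf{e}_{2}) = \begin{pmatrix} i & 0 \\ 0 & - i \end{pmatrix}; rho(e_{2} e_{3}) = rho(\mathbf{e}_{2})rho(\mathbf{e}_{3}) = \begin{pmatrix} 0 & i \\ i & 0 \end{pmatrix}.
M = (-3)*rho(e_{3}) + (-\frac{1}{2})*rho(e_{1} e_{2}) + (-4)*rho(e_{2} e_{3}), summed entrywise:
Answer: \begin{pmatrix} -3 - \frac{i}{2} & - 4 i \\ - 4 i & 3 + \frac{i}{2} \end{pmatrix}


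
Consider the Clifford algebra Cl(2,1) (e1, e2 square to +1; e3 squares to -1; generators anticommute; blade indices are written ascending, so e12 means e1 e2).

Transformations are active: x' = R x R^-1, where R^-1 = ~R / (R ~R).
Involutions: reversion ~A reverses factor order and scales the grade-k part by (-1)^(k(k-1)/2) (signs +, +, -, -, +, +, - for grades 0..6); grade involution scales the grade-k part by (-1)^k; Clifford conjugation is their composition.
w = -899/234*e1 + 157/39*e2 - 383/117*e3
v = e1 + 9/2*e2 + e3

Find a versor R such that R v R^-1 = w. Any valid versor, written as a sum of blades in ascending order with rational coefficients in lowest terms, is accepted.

Since q(v) = q(w) = 81/4, the sum R = v + w = -665/234*e1 + 665/78*e2 - 266/117*e3 does the job whenever invertible.
Answer: -665/234*e1 + 665/78*e2 - 266/117*e3


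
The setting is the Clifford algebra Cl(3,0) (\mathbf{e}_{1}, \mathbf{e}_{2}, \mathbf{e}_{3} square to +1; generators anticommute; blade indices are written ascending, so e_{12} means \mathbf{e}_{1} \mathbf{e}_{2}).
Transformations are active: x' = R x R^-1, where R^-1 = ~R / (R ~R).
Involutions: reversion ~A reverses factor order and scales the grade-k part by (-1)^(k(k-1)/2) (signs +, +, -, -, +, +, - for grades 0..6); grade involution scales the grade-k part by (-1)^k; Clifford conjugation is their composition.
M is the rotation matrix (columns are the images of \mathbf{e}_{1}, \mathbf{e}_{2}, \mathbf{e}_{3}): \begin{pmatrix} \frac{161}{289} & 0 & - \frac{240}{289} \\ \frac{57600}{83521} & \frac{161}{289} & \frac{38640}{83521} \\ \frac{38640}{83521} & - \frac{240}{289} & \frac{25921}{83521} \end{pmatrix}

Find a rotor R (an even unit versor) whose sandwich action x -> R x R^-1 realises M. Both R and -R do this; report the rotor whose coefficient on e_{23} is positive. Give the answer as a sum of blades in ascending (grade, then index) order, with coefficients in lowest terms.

Method: write R = a + b12*e_{12} + b13*e_{13} + b23*e_{23} with a^2 + b12^2 + b13^2 + b23^2 = 1 (so R^-1 = ~R). Expanding the columns R e_j ~R gives tr M = 4a^2 - 1 and, from the antisymmetric part, M21 - M12 = -4a*b12, M13 - M31 = 4a*b13, M32 - M23 = -4a*b23.
Here tr M = \frac{118979}{83521}, so a^2 = (1 + tr M)/4 = \frac{50625}{83521} and a = ±\frac{225}{289}. Taking a = \frac{225}{289}: M21 - M12 = \frac{57600}{83521}, M13 - M31 = -\frac{108000}{83521}, M32 - M23 = -\frac{108000}{83521}, giving b12 = -\frac{64}{289}, b13 = -\frac{120}{289}, b23 = \frac{120}{289}, i.e. R = \frac{225}{289} - \frac{64}{289} e_{12} - \frac{120}{289} e_{13} + \frac{120}{289} e_{23}.
Its e_{23} coefficient is already positive.
Answer: \frac{225}{289} - \frac{64}{289} e_{12} - \frac{120}{289} e_{13} + \frac{120}{289} e_{23}. Sheet selection: the two-to-one cover makes ±R indistinguishable at the matrix level (trace \frac{118979}{83521}), so uniqueness comes from the required sign on e_{23}.


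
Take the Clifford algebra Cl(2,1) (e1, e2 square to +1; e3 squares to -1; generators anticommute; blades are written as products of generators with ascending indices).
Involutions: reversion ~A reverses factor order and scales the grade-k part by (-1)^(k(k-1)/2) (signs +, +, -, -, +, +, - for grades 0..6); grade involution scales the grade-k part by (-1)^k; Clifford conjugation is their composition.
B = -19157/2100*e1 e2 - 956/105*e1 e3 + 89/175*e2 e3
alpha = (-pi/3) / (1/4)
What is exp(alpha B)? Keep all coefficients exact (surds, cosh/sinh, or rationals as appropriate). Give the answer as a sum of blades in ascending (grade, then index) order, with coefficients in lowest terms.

B^2 term by term: the squares give (-19157/2100)^2*(e1 e2)^2 + (-956/105)^2*(e1 e3)^2 + (89/175)^2*(e2 e3)^2 = 366990649/4410000*(-1) + 913936/11025*(+1) + 7921/30625*(+1) = -1/16 (each basis 2-blade squares to minus the product of its generators' squares); cross terms between blades sharing an index anticommute and cancel. So B^2 = -1/16.
B^2 = -1/16 — since the square is negative, the closed form is circular: l = 1/4, alpha*l = -pi/3, so exp(alpha B) = cos(-pi/3) + (sin(-pi/3)/(1/4))*B = 1/2 + (-2*sqrt(3))*B.
Answer: 1/2 + 19157*sqrt(3)/1050*e1 e2 + 1912*sqrt(3)/105*e1 e3 - 178*sqrt(3)/175*e2 e3


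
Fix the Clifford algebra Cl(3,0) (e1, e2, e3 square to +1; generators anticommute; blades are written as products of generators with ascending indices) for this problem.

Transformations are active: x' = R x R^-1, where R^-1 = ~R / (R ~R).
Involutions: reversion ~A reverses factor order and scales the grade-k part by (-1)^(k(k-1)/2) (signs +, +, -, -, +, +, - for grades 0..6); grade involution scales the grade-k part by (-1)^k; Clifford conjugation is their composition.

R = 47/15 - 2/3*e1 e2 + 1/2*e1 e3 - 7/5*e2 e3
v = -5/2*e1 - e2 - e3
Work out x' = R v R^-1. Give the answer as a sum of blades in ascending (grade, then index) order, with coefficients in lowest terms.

~R = 47/15 + 2/3*e1 e2 - 1/2*e1 e3 + 7/5*e2 e3, and R ~R = 449/36, so R^-1 = ~R / (449/36).
R v = -23/3*e1 - 17/5*e2 - 197/60*e3 + 14/3*e1 e2 e3
Answer: -2155/898*e1 - 12151/11225*e2 - 12893/11225*e3


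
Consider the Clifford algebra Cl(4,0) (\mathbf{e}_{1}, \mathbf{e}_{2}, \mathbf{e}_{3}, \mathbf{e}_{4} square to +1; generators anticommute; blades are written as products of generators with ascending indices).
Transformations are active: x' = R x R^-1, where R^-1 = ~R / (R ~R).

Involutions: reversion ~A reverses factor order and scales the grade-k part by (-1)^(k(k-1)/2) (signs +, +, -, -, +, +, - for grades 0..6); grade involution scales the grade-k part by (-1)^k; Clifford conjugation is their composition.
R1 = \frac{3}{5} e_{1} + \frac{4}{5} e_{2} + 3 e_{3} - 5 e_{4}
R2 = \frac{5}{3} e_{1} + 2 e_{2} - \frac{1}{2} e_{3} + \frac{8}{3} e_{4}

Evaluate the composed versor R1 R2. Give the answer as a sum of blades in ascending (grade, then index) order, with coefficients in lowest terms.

Distribute over the terms of R1 (each basis-blade product reordered to ascending indices, repeated generators contracted through their squares):
(\frac{3}{5} e_{1}) R2 = 1 + \frac{6}{5} e_{1} e_{2} - \frac{3}{10} e_{1} e_{3} + \frac{8}{5} e_{1} e_{4}
(\frac{4}{5} e_{2}) R2 = \frac{8}{5} - \frac{4}{3} e_{1} e_{2} - \frac{2}{5} e_{2} e_{3} + \frac{32}{15} e_{2} e_{4}
(3 e_{3}) R2 = -\frac{3}{2} - 5 e_{1} e_{3} - 6 e_{2} e_{3} + 8 e_{3} e_{4}
(-5 e_{4}) R2 = -\frac{40}{3} + \frac{25}{3} e_{1} e_{4} + 10 e_{2} e_{4} - \frac{5}{2} e_{3} e_{4}
Summing the partial products and collecting blades:
Answer: -\frac{367}{30} - \frac{2}{15} e_{1} e_{2} - \frac{53}{10} e_{1} e_{3} + \frac{149}{15} e_{1} e_{4} - \frac{32}{5} e_{2} e_{3} + \frac{182}{15} e_{2} e_{4} + \frac{11}{2} e_{3} e_{4}


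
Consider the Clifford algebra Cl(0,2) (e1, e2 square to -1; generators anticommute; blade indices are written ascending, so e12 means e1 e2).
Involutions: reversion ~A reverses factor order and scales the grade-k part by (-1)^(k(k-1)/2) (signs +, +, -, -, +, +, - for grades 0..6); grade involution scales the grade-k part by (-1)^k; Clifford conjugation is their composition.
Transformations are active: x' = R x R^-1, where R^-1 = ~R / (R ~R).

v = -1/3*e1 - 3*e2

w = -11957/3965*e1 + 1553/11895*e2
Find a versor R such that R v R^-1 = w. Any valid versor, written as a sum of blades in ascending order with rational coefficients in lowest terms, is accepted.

A norm check does it: q(v) = q(w) = -82/9, hence R = v + w = -39836/11895*e1 - 34132/11895*e2 realises the map — parallel part kept, (v - w)/2 negated, v carried to w.
Answer: -39836/11895*e1 - 34132/11895*e2


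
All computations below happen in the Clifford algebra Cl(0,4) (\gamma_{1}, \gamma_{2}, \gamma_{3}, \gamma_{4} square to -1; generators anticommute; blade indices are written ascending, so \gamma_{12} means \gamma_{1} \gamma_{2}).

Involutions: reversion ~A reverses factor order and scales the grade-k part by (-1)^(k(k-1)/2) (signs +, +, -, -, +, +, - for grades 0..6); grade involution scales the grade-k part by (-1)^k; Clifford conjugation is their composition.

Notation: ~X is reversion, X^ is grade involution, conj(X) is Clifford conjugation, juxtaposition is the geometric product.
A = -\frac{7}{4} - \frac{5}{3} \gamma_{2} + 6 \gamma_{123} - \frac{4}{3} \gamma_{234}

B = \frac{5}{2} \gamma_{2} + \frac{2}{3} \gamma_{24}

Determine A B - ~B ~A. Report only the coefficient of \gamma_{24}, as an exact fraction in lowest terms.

first term: \frac{25}{6} - \frac{35}{8} \gamma_{2} - \frac{8}{9} \gamma_{3} + \frac{10}{9} \gamma_{4} + 15 \gamma_{13} - \frac{7}{6} \gamma_{24} + \frac{10}{3} \gamma_{34} + 4 \gamma_{134}
second term: \frac{25}{6} - \frac{35}{8} \gamma_{2} - \frac{8}{9} \gamma_{3} + \frac{10}{9} \gamma_{4} - 15 \gamma_{13} + \frac{7}{6} \gamma_{24} - \frac{10}{3} \gamma_{34} - 4 \gamma_{134}
Answer: -\frac{7}{3}


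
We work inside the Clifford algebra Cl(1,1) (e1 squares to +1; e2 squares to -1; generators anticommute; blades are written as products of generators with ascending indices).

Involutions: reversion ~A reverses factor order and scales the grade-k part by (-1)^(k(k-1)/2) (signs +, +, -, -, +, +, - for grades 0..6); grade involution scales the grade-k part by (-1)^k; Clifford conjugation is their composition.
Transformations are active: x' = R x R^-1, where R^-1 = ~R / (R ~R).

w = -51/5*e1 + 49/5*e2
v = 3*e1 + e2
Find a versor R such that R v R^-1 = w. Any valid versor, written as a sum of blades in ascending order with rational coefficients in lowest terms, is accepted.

The midline construction: v and w both square to 8, so reflecting in their sum -36/5*e1 + 54/5*e2 exchanges them.
Answer: -36/5*e1 + 54/5*e2


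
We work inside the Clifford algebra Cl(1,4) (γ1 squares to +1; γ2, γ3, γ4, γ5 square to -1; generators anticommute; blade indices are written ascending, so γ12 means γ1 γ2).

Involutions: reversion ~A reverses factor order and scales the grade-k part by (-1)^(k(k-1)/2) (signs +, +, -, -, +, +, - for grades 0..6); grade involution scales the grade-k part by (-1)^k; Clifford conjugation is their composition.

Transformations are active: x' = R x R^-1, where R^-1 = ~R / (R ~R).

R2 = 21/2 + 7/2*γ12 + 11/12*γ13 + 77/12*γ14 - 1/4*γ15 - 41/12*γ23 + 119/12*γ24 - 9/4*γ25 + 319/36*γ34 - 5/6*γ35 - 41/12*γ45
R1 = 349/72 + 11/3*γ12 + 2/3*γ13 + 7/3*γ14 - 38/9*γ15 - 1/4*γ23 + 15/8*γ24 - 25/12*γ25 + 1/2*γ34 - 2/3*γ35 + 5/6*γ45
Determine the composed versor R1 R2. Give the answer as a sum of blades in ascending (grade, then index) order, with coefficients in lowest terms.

Distribute over the grade parts of R1 (each basis-blade product reordered to ascending indices, repeated generators contracted through their squares):
<R1>_0 (= 349/72) R2 = 2443/48 + 2443/144*γ12 + 3839/864*γ13 + 26873/864*γ14 - 349/288*γ15 - 14309/864*γ23 + 41531/864*γ24 - 349/32*γ25 + 111331/2592*γ34 - 1745/432*γ35 - 14309/864*γ45
<R1>_2 (= 11/3*γ12 + 2/3*γ13 + 7/3*γ14 - 38/9*γ15 - 1/4*γ23 + 15/8*γ24 - 25/12*γ25 + 1/2*γ34 - 2/3*γ35 + 5/6*γ45) R2 = 307/96 + 16283/288*γ12 + 1421/36*γ13 + 1679/432*γ14 - 271/9*γ15 + 791/96*γ23 + 1991/144*γ24 - 5471/288*γ25 + 961/96*γ34 - 49/6*γ35 + 3605/864*γ45 + 14113/864*γ1234 + 1351/108*γ1235 - 28799/864*γ1245 - 10637/324*γ1345 - 5791/432*γ2345
Summing the partial products and collecting blades:
Answer: 1731/32 + 21169/288*γ12 + 37943/864*γ13 + 3359/96*γ14 - 3007/96*γ15 - 3595/432*γ23 + 53477/864*γ24 - 2153/72*γ25 + 68639/1296*γ34 - 5273/432*γ35 - 223/18*γ45 + 14113/864*γ1234 + 1351/108*γ1235 - 28799/864*γ1245 - 10637/324*γ1345 - 5791/432*γ2345


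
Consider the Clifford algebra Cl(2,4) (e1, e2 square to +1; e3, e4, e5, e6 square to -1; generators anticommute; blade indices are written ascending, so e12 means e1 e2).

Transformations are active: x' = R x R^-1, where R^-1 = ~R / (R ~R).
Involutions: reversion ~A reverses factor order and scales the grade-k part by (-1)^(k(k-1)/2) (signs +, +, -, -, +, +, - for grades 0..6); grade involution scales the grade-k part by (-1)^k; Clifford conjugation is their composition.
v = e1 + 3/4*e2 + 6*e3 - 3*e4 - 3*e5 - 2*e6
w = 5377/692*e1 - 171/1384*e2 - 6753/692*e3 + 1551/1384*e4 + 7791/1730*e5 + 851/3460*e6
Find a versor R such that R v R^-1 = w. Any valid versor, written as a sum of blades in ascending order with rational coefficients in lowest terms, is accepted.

Equal squares first: v^2 = w^2 = -903/16. Then v + w = 6069/692*e1 + 867/1384*e2 - 2601/692*e3 - 2601/1384*e4 + 2601/1730*e5 - 6069/3460*e6 is a versor taking v to w, provided it is invertible.
Answer: 6069/692*e1 + 867/1384*e2 - 2601/692*e3 - 2601/1384*e4 + 2601/1730*e5 - 6069/3460*e6


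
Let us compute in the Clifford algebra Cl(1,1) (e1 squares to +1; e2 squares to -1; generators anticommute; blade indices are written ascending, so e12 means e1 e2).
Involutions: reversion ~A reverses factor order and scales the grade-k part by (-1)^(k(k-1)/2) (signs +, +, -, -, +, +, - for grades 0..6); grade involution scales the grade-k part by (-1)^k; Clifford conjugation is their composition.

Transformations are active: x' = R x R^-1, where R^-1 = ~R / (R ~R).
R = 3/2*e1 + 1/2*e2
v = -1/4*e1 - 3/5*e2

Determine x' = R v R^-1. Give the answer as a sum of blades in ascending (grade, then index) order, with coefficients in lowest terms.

~R = 3/2*e1 + 1/2*e2, and R ~R = 2, so R^-1 = ~R / (2).
R v = -3/40 - 31/40*e12
Answer: 11/80*e1 + 9/16*e2


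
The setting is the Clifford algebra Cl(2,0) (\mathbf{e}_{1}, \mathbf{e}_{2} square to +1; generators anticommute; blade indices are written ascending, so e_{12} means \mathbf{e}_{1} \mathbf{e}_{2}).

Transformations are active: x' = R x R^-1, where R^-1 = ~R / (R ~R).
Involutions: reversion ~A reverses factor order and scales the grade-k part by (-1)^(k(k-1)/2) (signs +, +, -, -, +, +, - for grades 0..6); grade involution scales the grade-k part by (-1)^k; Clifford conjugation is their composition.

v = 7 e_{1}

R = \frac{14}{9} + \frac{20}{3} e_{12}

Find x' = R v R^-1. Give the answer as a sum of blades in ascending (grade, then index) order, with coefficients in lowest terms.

~R = \frac{14}{9} - \frac{20}{3} e_{12}, and R ~R = \frac{3796}{81}, so R^-1 = ~R / (\frac{3796}{81}).
R v = \frac{98}{9} e_{1} - \frac{140}{3} e_{2}
Answer: -\frac{5957}{949} e_{1} - \frac{2940}{949} e_{2}


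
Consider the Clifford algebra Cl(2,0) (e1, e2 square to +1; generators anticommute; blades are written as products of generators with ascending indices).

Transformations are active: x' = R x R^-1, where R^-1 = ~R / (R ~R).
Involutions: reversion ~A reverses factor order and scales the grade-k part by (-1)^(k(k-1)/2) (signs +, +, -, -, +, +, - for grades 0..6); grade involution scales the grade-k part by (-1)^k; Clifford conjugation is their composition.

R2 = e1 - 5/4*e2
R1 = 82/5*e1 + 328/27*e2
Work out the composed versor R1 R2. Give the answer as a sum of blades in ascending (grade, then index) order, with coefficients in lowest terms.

Distribute over the terms of R1 (each basis-blade product reordered to ascending indices, repeated generators contracted through their squares):
(82/5*e1) R2 = 82/5 - 41/2*e1 e2
(328/27*e2) R2 = -410/27 - 328/27*e1 e2
Summing the partial products and collecting blades:
Answer: 164/135 - 1763/54*e1 e2
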